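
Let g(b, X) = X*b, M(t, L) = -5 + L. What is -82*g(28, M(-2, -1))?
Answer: 13776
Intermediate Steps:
-82*g(28, M(-2, -1)) = -82*(-5 - 1)*28 = -(-492)*28 = -82*(-168) = 13776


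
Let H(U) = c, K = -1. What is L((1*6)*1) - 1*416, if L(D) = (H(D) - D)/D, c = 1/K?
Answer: -2503/6 ≈ -417.17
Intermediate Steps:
c = -1 (c = 1/(-1) = -1)
H(U) = -1
L(D) = (-1 - D)/D
L((1*6)*1) - 1*416 = (-1 - 1*6)/(((1*6)*1)) - 1*416 = (-1 - 6)/((6*1)) - 416 = (-1 - 1*6)/6 - 416 = (-1 - 6)/6 - 416 = (⅙)*(-7) - 416 = -7/6 - 416 = -2503/6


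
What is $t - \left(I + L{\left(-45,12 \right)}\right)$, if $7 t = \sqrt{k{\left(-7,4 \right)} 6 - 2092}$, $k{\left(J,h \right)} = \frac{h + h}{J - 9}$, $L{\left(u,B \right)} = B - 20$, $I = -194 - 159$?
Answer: $361 + \frac{i \sqrt{2095}}{7} \approx 361.0 + 6.5387 i$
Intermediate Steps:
$I = -353$
$L{\left(u,B \right)} = -20 + B$ ($L{\left(u,B \right)} = B - 20 = -20 + B$)
$k{\left(J,h \right)} = \frac{2 h}{-9 + J}$
$t = \frac{i \sqrt{2095}}{7}$ ($t = \frac{\sqrt{2 \cdot 4 \frac{1}{-9 - 7} \cdot 6 - 2092}}{7} = \frac{\sqrt{2 \cdot 4 \frac{1}{-16} \cdot 6 - 2092}}{7} = \frac{\sqrt{2 \cdot 4 \left(- \frac{1}{16}\right) 6 - 2092}}{7} = \frac{\sqrt{\left(- \frac{1}{2}\right) 6 - 2092}}{7} = \frac{\sqrt{-3 - 2092}}{7} = \frac{\sqrt{-2095}}{7} = \frac{i \sqrt{2095}}{7} \approx 6.5387 i$)
$t - \left(I + L{\left(-45,12 \right)}\right) = \frac{i \sqrt{2095}}{7} - \left(-353 + \left(-20 + 12\right)\right) = \frac{i \sqrt{2095}}{7} - \left(-353 - 8\right) = \frac{i \sqrt{2095}}{7} - -361 = \frac{i \sqrt{2095}}{7} + 361 = 361 + \frac{i \sqrt{2095}}{7}$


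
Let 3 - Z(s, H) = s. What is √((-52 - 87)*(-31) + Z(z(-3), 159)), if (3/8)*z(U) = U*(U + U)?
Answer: 2*√1066 ≈ 65.299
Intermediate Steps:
z(U) = 16*U²/3 (z(U) = 8*(U*(U + U))/3 = 8*(U*(2*U))/3 = 8*(2*U²)/3 = 16*U²/3)
Z(s, H) = 3 - s
√((-52 - 87)*(-31) + Z(z(-3), 159)) = √((-52 - 87)*(-31) + (3 - 16*(-3)²/3)) = √(-139*(-31) + (3 - 16*9/3)) = √(4309 + (3 - 1*48)) = √(4309 + (3 - 48)) = √(4309 - 45) = √4264 = 2*√1066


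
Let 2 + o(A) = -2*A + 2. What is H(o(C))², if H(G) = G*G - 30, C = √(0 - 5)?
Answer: 2500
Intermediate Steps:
C = I*√5 (C = √(-5) = I*√5 ≈ 2.2361*I)
o(A) = -2*A (o(A) = -2 + (-2*A + 2) = -2 + (2 - 2*A) = -2*A)
H(G) = -30 + G² (H(G) = G² - 30 = -30 + G²)
H(o(C))² = (-30 + (-2*I*√5)²)² = (-30 - 20)² = (-50)² = 2500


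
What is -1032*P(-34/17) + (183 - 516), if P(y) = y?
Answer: 1731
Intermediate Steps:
-1032*P(-34/17) + (183 - 516) = -(-35088)/17 + (183 - 516) = -(-35088)/17 - 333 = -1032*(-2) - 333 = 2064 - 333 = 1731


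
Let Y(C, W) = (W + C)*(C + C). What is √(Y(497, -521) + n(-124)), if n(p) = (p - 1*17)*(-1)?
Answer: 3*I*√2635 ≈ 154.0*I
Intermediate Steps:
Y(C, W) = 2*C*(C + W) (Y(C, W) = (C + W)*(2*C) = 2*C*(C + W))
n(p) = 17 - p (n(p) = (p - 17)*(-1) = (-17 + p)*(-1) = 17 - p)
√(Y(497, -521) + n(-124)) = √(2*497*(497 - 521) + (17 - 1*(-124))) = √(2*497*(-24) + (17 + 124)) = √(-23856 + 141) = √(-23715) = 3*I*√2635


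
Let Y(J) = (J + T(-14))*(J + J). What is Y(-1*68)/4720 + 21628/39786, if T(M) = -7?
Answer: 6348767/2347374 ≈ 2.7046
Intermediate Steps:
Y(J) = 2*J*(-7 + J) (Y(J) = (J - 7)*(J + J) = (-7 + J)*(2*J) = 2*J*(-7 + J))
Y(-1*68)/4720 + 21628/39786 = (2*(-1*68)*(-7 - 1*68))/4720 + 21628/39786 = (2*(-68)*(-7 - 68))*(1/4720) + 21628*(1/39786) = (2*(-68)*(-75))*(1/4720) + 10814/19893 = 10200*(1/4720) + 10814/19893 = 255/118 + 10814/19893 = 6348767/2347374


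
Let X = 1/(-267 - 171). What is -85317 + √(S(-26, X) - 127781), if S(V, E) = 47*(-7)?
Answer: -85317 + I*√128110 ≈ -85317.0 + 357.92*I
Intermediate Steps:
X = -1/438 (X = 1/(-438) = -1/438 ≈ -0.0022831)
S(V, E) = -329
-85317 + √(S(-26, X) - 127781) = -85317 + √(-329 - 127781) = -85317 + √(-128110) = -85317 + I*√128110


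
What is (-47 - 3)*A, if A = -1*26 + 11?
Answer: 750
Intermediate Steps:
A = -15 (A = -26 + 11 = -15)
(-47 - 3)*A = (-47 - 3)*(-15) = -50*(-15) = 750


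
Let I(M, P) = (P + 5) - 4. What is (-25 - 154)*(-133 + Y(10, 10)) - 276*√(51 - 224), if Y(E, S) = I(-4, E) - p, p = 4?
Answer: 22554 - 276*I*√173 ≈ 22554.0 - 3630.2*I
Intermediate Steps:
I(M, P) = 1 + P (I(M, P) = (5 + P) - 4 = 1 + P)
Y(E, S) = -3 + E (Y(E, S) = (1 + E) - 1*4 = (1 + E) - 4 = -3 + E)
(-25 - 154)*(-133 + Y(10, 10)) - 276*√(51 - 224) = (-25 - 154)*(-133 + (-3 + 10)) - 276*√(51 - 224) = -179*(-133 + 7) - 276*I*√173 = -179*(-126) - 276*I*√173 = 22554 - 276*I*√173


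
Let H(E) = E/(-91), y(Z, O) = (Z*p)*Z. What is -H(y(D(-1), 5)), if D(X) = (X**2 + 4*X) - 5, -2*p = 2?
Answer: -64/91 ≈ -0.70330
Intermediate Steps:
p = -1 (p = -1/2*2 = -1)
D(X) = -5 + X**2 + 4*X
y(Z, O) = -Z**2 (y(Z, O) = (Z*(-1))*Z = (-Z)*Z = -Z**2)
H(E) = -E/91 (H(E) = E*(-1/91) = -E/91)
-H(y(D(-1), 5)) = -(-1)*(-(-5 + (-1)**2 + 4*(-1))**2)/91 = -(-1)*(-(-5 + 1 - 4)**2)/91 = -(-1)*(-1*(-8)**2)/91 = -(-1)*(-1*64)/91 = -(-1)*(-64)/91 = -1*64/91 = -64/91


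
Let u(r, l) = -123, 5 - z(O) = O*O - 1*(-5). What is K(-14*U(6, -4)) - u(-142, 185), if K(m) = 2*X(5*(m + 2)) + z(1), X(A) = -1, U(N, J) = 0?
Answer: 120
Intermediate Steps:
z(O) = -O² (z(O) = 5 - (O*O - 1*(-5)) = 5 - (O² + 5) = 5 - (5 + O²) = 5 + (-5 - O²) = -O²)
K(m) = -3 (K(m) = 2*(-1) - 1*1² = -2 - 1*1 = -2 - 1 = -3)
K(-14*U(6, -4)) - u(-142, 185) = -3 - 1*(-123) = -3 + 123 = 120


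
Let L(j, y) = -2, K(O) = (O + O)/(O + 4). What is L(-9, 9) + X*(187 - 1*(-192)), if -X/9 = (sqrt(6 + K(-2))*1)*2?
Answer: -13646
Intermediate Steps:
K(O) = 2*O/(4 + O) (K(O) = (2*O)/(4 + O) = 2*O/(4 + O))
X = -36 (X = -9*sqrt(6 + 2*(-2)/(4 - 2))*1*2 = -9*sqrt(6 + 2*(-2)/2)*1*2 = -9*sqrt(6 + 2*(-2)*(1/2))*1*2 = -9*sqrt(6 - 2)*1*2 = -9*sqrt(4)*1*2 = -9*2*1*2 = -18*2 = -9*4 = -36)
L(-9, 9) + X*(187 - 1*(-192)) = -2 - 36*(187 - 1*(-192)) = -2 - 36*(187 + 192) = -2 - 36*379 = -2 - 13644 = -13646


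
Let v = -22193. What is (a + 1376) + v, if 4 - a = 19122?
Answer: -39935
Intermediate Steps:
a = -19118 (a = 4 - 1*19122 = 4 - 19122 = -19118)
(a + 1376) + v = (-19118 + 1376) - 22193 = -17742 - 22193 = -39935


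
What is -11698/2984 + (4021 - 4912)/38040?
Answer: -18652111/4729640 ≈ -3.9437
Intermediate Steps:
-11698/2984 + (4021 - 4912)/38040 = -11698*1/2984 - 891*1/38040 = -5849/1492 - 297/12680 = -18652111/4729640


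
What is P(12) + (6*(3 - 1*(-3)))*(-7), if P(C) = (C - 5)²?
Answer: -203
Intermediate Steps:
P(C) = (-5 + C)²
P(12) + (6*(3 - 1*(-3)))*(-7) = (-5 + 12)² + (6*(3 - 1*(-3)))*(-7) = 7² + (6*(3 + 3))*(-7) = 49 + (6*6)*(-7) = 49 + 36*(-7) = 49 - 252 = -203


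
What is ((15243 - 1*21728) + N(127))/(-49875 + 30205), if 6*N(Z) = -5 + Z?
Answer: 9697/29505 ≈ 0.32866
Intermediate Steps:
N(Z) = -⅚ + Z/6 (N(Z) = (-5 + Z)/6 = -⅚ + Z/6)
((15243 - 1*21728) + N(127))/(-49875 + 30205) = ((15243 - 1*21728) + (-⅚ + (⅙)*127))/(-49875 + 30205) = ((15243 - 21728) + (-⅚ + 127/6))/(-19670) = (-6485 + 61/3)*(-1/19670) = -19394/3*(-1/19670) = 9697/29505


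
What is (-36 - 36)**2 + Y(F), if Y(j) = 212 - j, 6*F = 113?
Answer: 32263/6 ≈ 5377.2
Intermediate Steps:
F = 113/6 (F = (1/6)*113 = 113/6 ≈ 18.833)
(-36 - 36)**2 + Y(F) = (-36 - 36)**2 + (212 - 1*113/6) = (-72)**2 + (212 - 113/6) = 5184 + 1159/6 = 32263/6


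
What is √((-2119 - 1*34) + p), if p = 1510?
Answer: I*√643 ≈ 25.357*I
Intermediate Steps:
√((-2119 - 1*34) + p) = √((-2119 - 1*34) + 1510) = √((-2119 - 34) + 1510) = √(-2153 + 1510) = √(-643) = I*√643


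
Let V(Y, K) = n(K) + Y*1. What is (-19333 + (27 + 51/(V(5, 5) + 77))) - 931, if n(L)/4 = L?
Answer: -40473/2 ≈ -20237.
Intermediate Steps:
n(L) = 4*L
V(Y, K) = Y + 4*K (V(Y, K) = 4*K + Y*1 = 4*K + Y = Y + 4*K)
(-19333 + (27 + 51/(V(5, 5) + 77))) - 931 = (-19333 + (27 + 51/((5 + 4*5) + 77))) - 931 = (-19333 + (27 + 51/((5 + 20) + 77))) - 931 = (-19333 + (27 + 51/(25 + 77))) - 931 = (-19333 + (27 + 51/102)) - 931 = (-19333 + (27 + (1/102)*51)) - 931 = (-19333 + (27 + ½)) - 931 = (-19333 + 55/2) - 931 = -38611/2 - 931 = -40473/2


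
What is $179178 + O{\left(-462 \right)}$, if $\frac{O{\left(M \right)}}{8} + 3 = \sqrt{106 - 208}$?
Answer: $179154 + 8 i \sqrt{102} \approx 1.7915 \cdot 10^{5} + 80.796 i$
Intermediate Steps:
$O{\left(M \right)} = -24 + 8 i \sqrt{102}$ ($O{\left(M \right)} = -24 + 8 \sqrt{106 - 208} = -24 + 8 \sqrt{-102} = -24 + 8 i \sqrt{102}$)
$179178 + O{\left(-462 \right)} = 179178 - \left(24 - 8 i \sqrt{102}\right) = 179154 + 8 i \sqrt{102}$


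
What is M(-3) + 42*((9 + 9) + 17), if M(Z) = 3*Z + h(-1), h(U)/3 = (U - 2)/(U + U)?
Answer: 2931/2 ≈ 1465.5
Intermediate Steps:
h(U) = 3*(-2 + U)/(2*U) (h(U) = 3*((U - 2)/(U + U)) = 3*((-2 + U)/((2*U))) = 3*((-2 + U)*(1/(2*U))) = 3*((-2 + U)/(2*U)) = 3*(-2 + U)/(2*U))
M(Z) = 9/2 + 3*Z (M(Z) = 3*Z + (3/2 - 3/(-1)) = 3*Z + (3/2 - 3*(-1)) = 3*Z + (3/2 + 3) = 3*Z + 9/2 = 9/2 + 3*Z)
M(-3) + 42*((9 + 9) + 17) = (9/2 + 3*(-3)) + 42*((9 + 9) + 17) = (9/2 - 9) + 42*(18 + 17) = -9/2 + 42*35 = -9/2 + 1470 = 2931/2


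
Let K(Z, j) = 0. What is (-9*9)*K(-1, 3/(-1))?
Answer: 0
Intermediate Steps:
(-9*9)*K(-1, 3/(-1)) = -9*9*0 = -81*0 = 0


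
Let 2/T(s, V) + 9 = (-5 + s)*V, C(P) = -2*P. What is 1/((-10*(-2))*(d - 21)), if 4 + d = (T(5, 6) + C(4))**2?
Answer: 81/69020 ≈ 0.0011736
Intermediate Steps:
T(s, V) = 2/(-9 + V*(-5 + s)) (T(s, V) = 2/(-9 + (-5 + s)*V) = 2/(-9 + V*(-5 + s)))
d = 5152/81 (d = -4 + (2/(-9 - 5*6 + 6*5) - 2*4)**2 = -4 + (2/(-9 - 30 + 30) - 8)**2 = -4 + (2/(-9) - 8)**2 = -4 + (2*(-1/9) - 8)**2 = -4 + (-2/9 - 8)**2 = -4 + (-74/9)**2 = -4 + 5476/81 = 5152/81 ≈ 63.605)
1/((-10*(-2))*(d - 21)) = 1/((-10*(-2))*(5152/81 - 21)) = 1/(20*(3451/81)) = 1/(69020/81) = 81/69020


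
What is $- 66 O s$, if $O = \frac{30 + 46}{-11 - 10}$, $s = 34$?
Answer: $\frac{56848}{7} \approx 8121.1$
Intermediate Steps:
$O = - \frac{76}{21}$ ($O = \frac{76}{-21} = 76 \left(- \frac{1}{21}\right) = - \frac{76}{21} \approx -3.619$)
$- 66 O s = \left(-66\right) \left(- \frac{76}{21}\right) 34 = \frac{1672}{7} \cdot 34 = \frac{56848}{7}$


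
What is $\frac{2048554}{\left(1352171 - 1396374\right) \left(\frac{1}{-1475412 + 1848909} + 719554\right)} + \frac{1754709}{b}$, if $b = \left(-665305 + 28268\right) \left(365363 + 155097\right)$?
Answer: $- \frac{274525449037795037366013}{3938712395705601977053605340} \approx -6.9699 \cdot 10^{-5}$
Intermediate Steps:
$b = -331552277020$ ($b = \left(-637037\right) 520460 = -331552277020$)
$\frac{2048554}{\left(1352171 - 1396374\right) \left(\frac{1}{-1475412 + 1848909} + 719554\right)} + \frac{1754709}{b} = \frac{2048554}{\left(1352171 - 1396374\right) \left(\frac{1}{-1475412 + 1848909} + 719554\right)} + \frac{1754709}{-331552277020} = \frac{2048554}{\left(-44203\right) \left(\frac{1}{373497} + 719554\right)} + 1754709 \left(- \frac{1}{331552277020}\right) = \frac{2048554}{\left(-44203\right) \left(\frac{1}{373497} + 719554\right)} - \frac{1754709}{331552277020} = \frac{2048554}{\left(-44203\right) \frac{268751260339}{373497}} - \frac{1754709}{331552277020} = \frac{2048554}{- \frac{11879611960764817}{373497}} - \frac{1754709}{331552277020} = 2048554 \left(- \frac{373497}{11879611960764817}\right) - \frac{1754709}{331552277020} = - \frac{765128773338}{11879611960764817} - \frac{1754709}{331552277020} = - \frac{274525449037795037366013}{3938712395705601977053605340}$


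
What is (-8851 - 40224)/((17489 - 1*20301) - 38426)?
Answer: 49075/41238 ≈ 1.1900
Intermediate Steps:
(-8851 - 40224)/((17489 - 1*20301) - 38426) = -49075/((17489 - 20301) - 38426) = -49075/(-2812 - 38426) = -49075/(-41238) = -49075*(-1/41238) = 49075/41238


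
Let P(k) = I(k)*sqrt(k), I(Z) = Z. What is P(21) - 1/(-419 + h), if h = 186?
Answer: 1/233 + 21*sqrt(21) ≈ 96.238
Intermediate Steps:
P(k) = k**(3/2) (P(k) = k*sqrt(k) = k**(3/2))
P(21) - 1/(-419 + h) = 21**(3/2) - 1/(-419 + 186) = 21*sqrt(21) - 1/(-233) = 21*sqrt(21) - 1*(-1/233) = 21*sqrt(21) + 1/233 = 1/233 + 21*sqrt(21)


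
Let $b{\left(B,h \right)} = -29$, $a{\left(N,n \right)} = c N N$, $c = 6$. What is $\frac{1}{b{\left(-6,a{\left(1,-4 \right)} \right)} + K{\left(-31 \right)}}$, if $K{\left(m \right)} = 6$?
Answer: $- \frac{1}{23} \approx -0.043478$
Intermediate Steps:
$a{\left(N,n \right)} = 6 N^{2}$ ($a{\left(N,n \right)} = 6 N N = 6 N^{2}$)
$\frac{1}{b{\left(-6,a{\left(1,-4 \right)} \right)} + K{\left(-31 \right)}} = \frac{1}{-29 + 6} = \frac{1}{-23} = - \frac{1}{23}$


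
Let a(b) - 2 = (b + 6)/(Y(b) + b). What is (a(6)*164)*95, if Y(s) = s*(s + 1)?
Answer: 35055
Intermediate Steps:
Y(s) = s*(1 + s)
a(b) = 2 + (6 + b)/(b + b*(1 + b)) (a(b) = 2 + (b + 6)/(b*(1 + b) + b) = 2 + (6 + b)/(b + b*(1 + b)))
(a(6)*164)*95 = (((6 + 2*6**2 + 5*6)/(6*(2 + 6)))*164)*95 = (((1/6)*(6 + 2*36 + 30)/8)*164)*95 = (((1/6)*(1/8)*(6 + 72 + 30))*164)*95 = (((1/6)*(1/8)*108)*164)*95 = ((9/4)*164)*95 = 369*95 = 35055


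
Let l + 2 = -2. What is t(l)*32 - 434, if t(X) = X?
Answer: -562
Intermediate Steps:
l = -4 (l = -2 - 2 = -4)
t(l)*32 - 434 = -4*32 - 434 = -128 - 434 = -562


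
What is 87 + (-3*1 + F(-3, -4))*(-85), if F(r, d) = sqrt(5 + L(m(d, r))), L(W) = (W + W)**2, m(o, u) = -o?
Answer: 342 - 85*sqrt(69) ≈ -364.06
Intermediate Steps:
L(W) = 4*W**2 (L(W) = (2*W)**2 = 4*W**2)
F(r, d) = sqrt(5 + 4*d**2) (F(r, d) = sqrt(5 + 4*(-d)**2) = sqrt(5 + 4*d**2))
87 + (-3*1 + F(-3, -4))*(-85) = 87 + (-3*1 + sqrt(5 + 4*(-4)**2))*(-85) = 87 + (-3 + sqrt(5 + 4*16))*(-85) = 87 + (-3 + sqrt(5 + 64))*(-85) = 87 + (-3 + sqrt(69))*(-85) = 87 + (255 - 85*sqrt(69)) = 342 - 85*sqrt(69)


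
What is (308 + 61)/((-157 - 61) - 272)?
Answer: -369/490 ≈ -0.75306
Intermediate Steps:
(308 + 61)/((-157 - 61) - 272) = 369/(-218 - 272) = 369/(-490) = 369*(-1/490) = -369/490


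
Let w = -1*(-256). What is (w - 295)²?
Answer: 1521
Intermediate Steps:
w = 256
(w - 295)² = (256 - 295)² = (-39)² = 1521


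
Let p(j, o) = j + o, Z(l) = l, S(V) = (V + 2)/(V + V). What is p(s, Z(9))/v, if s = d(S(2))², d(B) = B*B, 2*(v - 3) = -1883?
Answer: -20/1877 ≈ -0.010655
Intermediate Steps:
S(V) = (2 + V)/(2*V) (S(V) = (2 + V)/((2*V)) = (2 + V)*(1/(2*V)) = (2 + V)/(2*V))
v = -1877/2 (v = 3 + (½)*(-1883) = 3 - 1883/2 = -1877/2 ≈ -938.50)
d(B) = B²
s = 1 (s = (((½)*(2 + 2)/2)²)² = (((½)*(½)*4)²)² = (1²)² = 1² = 1)
p(s, Z(9))/v = (1 + 9)/(-1877/2) = 10*(-2/1877) = -20/1877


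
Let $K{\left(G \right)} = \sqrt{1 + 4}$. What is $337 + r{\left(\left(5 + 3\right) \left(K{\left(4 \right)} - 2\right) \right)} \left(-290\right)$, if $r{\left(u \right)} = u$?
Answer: $4977 - 2320 \sqrt{5} \approx -210.68$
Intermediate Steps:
$K{\left(G \right)} = \sqrt{5}$
$337 + r{\left(\left(5 + 3\right) \left(K{\left(4 \right)} - 2\right) \right)} \left(-290\right) = 337 + \left(5 + 3\right) \left(\sqrt{5} - 2\right) \left(-290\right) = 337 + 8 \left(-2 + \sqrt{5}\right) \left(-290\right) = 337 + \left(-16 + 8 \sqrt{5}\right) \left(-290\right) = 337 + \left(4640 - 2320 \sqrt{5}\right) = 4977 - 2320 \sqrt{5}$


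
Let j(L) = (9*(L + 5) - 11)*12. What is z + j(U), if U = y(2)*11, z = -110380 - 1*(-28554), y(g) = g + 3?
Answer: -75478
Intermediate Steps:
y(g) = 3 + g
z = -81826 (z = -110380 + 28554 = -81826)
U = 55 (U = (3 + 2)*11 = 5*11 = 55)
j(L) = 408 + 108*L (j(L) = (9*(5 + L) - 11)*12 = ((45 + 9*L) - 11)*12 = (34 + 9*L)*12 = 408 + 108*L)
z + j(U) = -81826 + (408 + 108*55) = -81826 + (408 + 5940) = -81826 + 6348 = -75478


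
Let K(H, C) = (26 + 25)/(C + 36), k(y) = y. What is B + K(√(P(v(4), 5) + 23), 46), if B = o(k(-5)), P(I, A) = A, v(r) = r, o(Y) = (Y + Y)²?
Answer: 8251/82 ≈ 100.62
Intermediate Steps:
o(Y) = 4*Y² (o(Y) = (2*Y)² = 4*Y²)
B = 100 (B = 4*(-5)² = 4*25 = 100)
K(H, C) = 51/(36 + C)
B + K(√(P(v(4), 5) + 23), 46) = 100 + 51/(36 + 46) = 100 + 51/82 = 8251/82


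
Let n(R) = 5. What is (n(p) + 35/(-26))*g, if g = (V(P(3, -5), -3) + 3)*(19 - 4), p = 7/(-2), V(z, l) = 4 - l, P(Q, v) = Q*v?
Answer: 7125/13 ≈ 548.08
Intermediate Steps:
p = -7/2 (p = 7*(-1/2) = -7/2 ≈ -3.5000)
g = 150 (g = ((4 - 1*(-3)) + 3)*(19 - 4) = ((4 + 3) + 3)*15 = (7 + 3)*15 = 10*15 = 150)
(n(p) + 35/(-26))*g = (5 + 35/(-26))*150 = (5 + 35*(-1/26))*150 = (5 - 35/26)*150 = (95/26)*150 = 7125/13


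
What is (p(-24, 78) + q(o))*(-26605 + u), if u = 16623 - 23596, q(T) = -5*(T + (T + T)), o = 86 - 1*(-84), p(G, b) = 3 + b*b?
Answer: -118765386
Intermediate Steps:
p(G, b) = 3 + b**2
o = 170 (o = 86 + 84 = 170)
q(T) = -15*T (q(T) = -5*(T + 2*T) = -15*T)
u = -6973
(p(-24, 78) + q(o))*(-26605 + u) = ((3 + 78**2) - 15*170)*(-26605 - 6973) = ((3 + 6084) - 2550)*(-33578) = (6087 - 2550)*(-33578) = 3537*(-33578) = -118765386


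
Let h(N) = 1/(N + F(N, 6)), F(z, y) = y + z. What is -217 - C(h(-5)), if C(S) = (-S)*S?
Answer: -3471/16 ≈ -216.94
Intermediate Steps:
h(N) = 1/(6 + 2*N) (h(N) = 1/(N + (6 + N)) = 1/(6 + 2*N))
C(S) = -S**2
-217 - C(h(-5)) = -217 - (-1)*(1/(2*(3 - 5)))**2 = -217 - (-1)*((1/2)/(-2))**2 = -217 - (-1)*((1/2)*(-1/2))**2 = -217 - (-1)*(-1/4)**2 = -217 - (-1)/16 = -217 - 1*(-1/16) = -217 + 1/16 = -3471/16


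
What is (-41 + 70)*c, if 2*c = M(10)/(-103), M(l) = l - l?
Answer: 0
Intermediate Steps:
M(l) = 0
c = 0 (c = (0/(-103))/2 = (0*(-1/103))/2 = (½)*0 = 0)
(-41 + 70)*c = (-41 + 70)*0 = 29*0 = 0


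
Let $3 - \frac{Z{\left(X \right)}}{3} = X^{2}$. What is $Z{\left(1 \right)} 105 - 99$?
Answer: $531$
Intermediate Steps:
$Z{\left(X \right)} = 9 - 3 X^{2}$
$Z{\left(1 \right)} 105 - 99 = \left(9 - 3 \cdot 1^{2}\right) 105 - 99 = \left(9 - 3\right) 105 - 99 = 6 \cdot 105 - 99 = 630 - 99 = 531$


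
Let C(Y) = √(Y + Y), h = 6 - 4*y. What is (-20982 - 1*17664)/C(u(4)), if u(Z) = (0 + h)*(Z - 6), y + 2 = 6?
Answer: -19323*√10/10 ≈ -6110.5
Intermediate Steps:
y = 4 (y = -2 + 6 = 4)
h = -10 (h = 6 - 4*4 = 6 - 16 = -10)
u(Z) = 60 - 10*Z (u(Z) = (0 - 10)*(Z - 6) = -10*(-6 + Z) = 60 - 10*Z)
C(Y) = √2*√Y (C(Y) = √(2*Y) = √2*√Y)
(-20982 - 1*17664)/C(u(4)) = (-20982 - 1*17664)/((√2*√(60 - 10*4))) = (-20982 - 17664)/((√2*√(60 - 40))) = -38646*√10/20 = -19323*√10/10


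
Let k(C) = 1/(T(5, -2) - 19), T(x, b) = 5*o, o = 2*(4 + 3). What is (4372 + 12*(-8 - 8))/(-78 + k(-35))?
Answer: -213180/3977 ≈ -53.603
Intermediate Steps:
o = 14 (o = 2*7 = 14)
T(x, b) = 70 (T(x, b) = 5*14 = 70)
k(C) = 1/51 (k(C) = 1/(70 - 19) = 1/51)
(4372 + 12*(-8 - 8))/(-78 + k(-35)) = (4372 + 12*(-8 - 8))/(-78 + 1/51) = (4372 + 12*(-16))/(-3977/51) = (4372 - 192)*(-51/3977) = 4180*(-51/3977) = -213180/3977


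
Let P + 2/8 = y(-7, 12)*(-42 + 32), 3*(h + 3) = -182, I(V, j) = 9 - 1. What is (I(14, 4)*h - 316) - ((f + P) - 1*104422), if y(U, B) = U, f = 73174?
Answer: 364235/12 ≈ 30353.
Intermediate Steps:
I(V, j) = 8
h = -191/3 (h = -3 + (1/3)*(-182) = -3 - 182/3 = -191/3 ≈ -63.667)
P = 279/4 (P = -1/4 - 7*(-42 + 32) = -1/4 - 7*(-10) = -1/4 + 70 = 279/4 ≈ 69.750)
(I(14, 4)*h - 316) - ((f + P) - 1*104422) = (8*(-191/3) - 316) - ((73174 + 279/4) - 1*104422) = (-1528/3 - 316) - (292975/4 - 104422) = -2476/3 - 1*(-124713/4) = -2476/3 + 124713/4 = 364235/12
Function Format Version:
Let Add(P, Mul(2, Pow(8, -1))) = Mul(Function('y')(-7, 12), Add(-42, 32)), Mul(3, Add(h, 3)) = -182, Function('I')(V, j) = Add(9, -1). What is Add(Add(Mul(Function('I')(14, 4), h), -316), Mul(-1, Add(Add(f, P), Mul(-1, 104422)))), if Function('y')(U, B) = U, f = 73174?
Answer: Rational(364235, 12) ≈ 30353.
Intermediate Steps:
Function('I')(V, j) = 8
h = Rational(-191, 3) (h = Add(-3, Mul(Rational(1, 3), -182)) = Add(-3, Rational(-182, 3)) = Rational(-191, 3) ≈ -63.667)
P = Rational(279, 4) (P = Add(Rational(-1, 4), Mul(-7, Add(-42, 32))) = Add(Rational(-1, 4), Mul(-7, -10)) = Add(Rational(-1, 4), 70) = Rational(279, 4) ≈ 69.750)
Add(Add(Mul(Function('I')(14, 4), h), -316), Mul(-1, Add(Add(f, P), Mul(-1, 104422)))) = Add(Add(Mul(8, Rational(-191, 3)), -316), Mul(-1, Add(Add(73174, Rational(279, 4)), Mul(-1, 104422)))) = Add(Add(Rational(-1528, 3), -316), Mul(-1, Add(Rational(292975, 4), -104422))) = Add(Rational(-2476, 3), Mul(-1, Rational(-124713, 4))) = Add(Rational(-2476, 3), Rational(124713, 4)) = Rational(364235, 12)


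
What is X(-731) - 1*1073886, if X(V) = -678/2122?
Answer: -1139393385/1061 ≈ -1.0739e+6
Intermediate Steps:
X(V) = -339/1061 (X(V) = -678*1/2122 = -339/1061)
X(-731) - 1*1073886 = -339/1061 - 1*1073886 = -339/1061 - 1073886 = -1139393385/1061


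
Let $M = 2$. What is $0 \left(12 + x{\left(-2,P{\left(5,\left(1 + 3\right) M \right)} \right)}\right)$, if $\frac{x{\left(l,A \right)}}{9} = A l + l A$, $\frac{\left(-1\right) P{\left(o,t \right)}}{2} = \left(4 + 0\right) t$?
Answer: $0$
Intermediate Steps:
$P{\left(o,t \right)} = - 8 t$ ($P{\left(o,t \right)} = - 2 \left(4 + 0\right) t = - 2 \cdot 4 t = - 8 t$)
$x{\left(l,A \right)} = 18 A l$ ($x{\left(l,A \right)} = 9 \left(A l + l A\right) = 9 \left(A l + A l\right) = 9 \cdot 2 A l = 18 A l$)
$0 \left(12 + x{\left(-2,P{\left(5,\left(1 + 3\right) M \right)} \right)}\right) = 0 \left(12 + 18 \left(- 8 \left(1 + 3\right) 2\right) \left(-2\right)\right) = 0 \left(12 + 18 \left(- 8 \cdot 4 \cdot 2\right) \left(-2\right)\right) = 0 \left(12 + 18 \left(\left(-8\right) 8\right) \left(-2\right)\right) = 0 \left(12 + 18 \left(-64\right) \left(-2\right)\right) = 0 \left(12 + 2304\right) = 0 \cdot 2316 = 0$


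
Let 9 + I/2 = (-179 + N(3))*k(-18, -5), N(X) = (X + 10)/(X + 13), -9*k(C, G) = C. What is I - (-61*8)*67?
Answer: 127861/4 ≈ 31965.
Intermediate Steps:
k(C, G) = -C/9
N(X) = (10 + X)/(13 + X)
I = -2923/4 (I = -18 + 2*((-179 + (10 + 3)/(13 + 3))*(-⅑*(-18))) = -18 + 2*((-179 + 13/16)*2) = -18 + 2*(-2851/16*2) = -18 + 2*(-2851/8) = -18 - 2851/4 = -2923/4 ≈ -730.75)
I - (-61*8)*67 = -2923/4 - (-61*8)*67 = -2923/4 - (-488)*67 = -2923/4 - 1*(-32696) = -2923/4 + 32696 = 127861/4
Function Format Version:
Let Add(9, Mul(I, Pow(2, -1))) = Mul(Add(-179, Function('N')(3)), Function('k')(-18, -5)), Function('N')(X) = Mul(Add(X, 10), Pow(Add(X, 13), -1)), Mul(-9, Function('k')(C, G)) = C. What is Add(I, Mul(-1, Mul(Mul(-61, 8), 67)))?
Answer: Rational(127861, 4) ≈ 31965.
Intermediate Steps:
Function('k')(C, G) = Mul(Rational(-1, 9), C)
Function('N')(X) = Mul(Pow(Add(13, X), -1), Add(10, X)) (Function('N')(X) = Mul(Add(10, X), Pow(Add(13, X), -1)) = Mul(Pow(Add(13, X), -1), Add(10, X)))
I = Rational(-2923, 4) (I = Add(-18, Mul(2, Mul(Add(-179, Mul(Pow(Add(13, 3), -1), Add(10, 3))), Mul(Rational(-1, 9), -18)))) = Add(-18, Mul(2, Mul(Add(-179, Mul(Pow(16, -1), 13)), 2))) = Add(-18, Mul(2, Mul(Add(-179, Mul(Rational(1, 16), 13)), 2))) = Add(-18, Mul(2, Mul(Add(-179, Rational(13, 16)), 2))) = Add(-18, Mul(2, Mul(Rational(-2851, 16), 2))) = Add(-18, Mul(2, Rational(-2851, 8))) = Add(-18, Rational(-2851, 4)) = Rational(-2923, 4) ≈ -730.75)
Add(I, Mul(-1, Mul(Mul(-61, 8), 67))) = Add(Rational(-2923, 4), Mul(-1, Mul(Mul(-61, 8), 67))) = Add(Rational(-2923, 4), Mul(-1, Mul(-488, 67))) = Add(Rational(-2923, 4), Mul(-1, -32696)) = Add(Rational(-2923, 4), 32696) = Rational(127861, 4)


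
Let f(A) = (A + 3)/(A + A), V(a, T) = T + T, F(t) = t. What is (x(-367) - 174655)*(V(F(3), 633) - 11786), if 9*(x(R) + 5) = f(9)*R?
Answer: 49618148080/27 ≈ 1.8377e+9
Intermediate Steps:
V(a, T) = 2*T
f(A) = (3 + A)/(2*A) (f(A) = (3 + A)/((2*A)) = (3 + A)*(1/(2*A)) = (3 + A)/(2*A))
x(R) = -5 + 2*R/27 (x(R) = -5 + (((½)*(3 + 9)/9)*R)/9 = -5 + (((½)*(⅑)*12)*R)/9 = -5 + (2*R/3)/9 = -5 + 2*R/27)
(x(-367) - 174655)*(V(F(3), 633) - 11786) = ((-5 + (2/27)*(-367)) - 174655)*(2*633 - 11786) = ((-5 - 734/27) - 174655)*(1266 - 11786) = (-869/27 - 174655)*(-10520) = -4716554/27*(-10520) = 49618148080/27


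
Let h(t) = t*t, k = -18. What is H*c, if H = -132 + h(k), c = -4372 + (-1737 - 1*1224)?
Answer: -1407936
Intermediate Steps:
h(t) = t**2
c = -7333 (c = -4372 + (-1737 - 1224) = -4372 - 2961 = -7333)
H = 192 (H = -132 + (-18)**2 = -132 + 324 = 192)
H*c = 192*(-7333) = -1407936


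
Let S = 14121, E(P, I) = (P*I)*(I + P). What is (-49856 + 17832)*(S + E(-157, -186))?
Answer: 320309331960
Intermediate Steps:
E(P, I) = I*P*(I + P) (E(P, I) = (I*P)*(I + P) = I*P*(I + P))
(-49856 + 17832)*(S + E(-157, -186)) = (-49856 + 17832)*(14121 - 186*(-157)*(-186 - 157)) = -32024*(14121 - 186*(-157)*(-343)) = -32024*(14121 - 10016286) = -32024*(-10002165) = 320309331960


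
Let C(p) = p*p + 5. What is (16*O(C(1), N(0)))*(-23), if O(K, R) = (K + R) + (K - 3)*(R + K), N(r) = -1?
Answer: -7360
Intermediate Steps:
C(p) = 5 + p² (C(p) = p² + 5 = 5 + p²)
O(K, R) = K + R + (-3 + K)*(K + R) (O(K, R) = (K + R) + (-3 + K)*(K + R) = K + R + (-3 + K)*(K + R))
(16*O(C(1), N(0)))*(-23) = (16*((5 + 1²)² - 2*(5 + 1²) - 2*(-1) + (5 + 1²)*(-1)))*(-23) = (16*((5 + 1)² - 2*(5 + 1) + 2 + (5 + 1)*(-1)))*(-23) = (16*(6² - 2*6 + 2 + 6*(-1)))*(-23) = (16*(36 - 12 + 2 - 6))*(-23) = (16*20)*(-23) = 320*(-23) = -7360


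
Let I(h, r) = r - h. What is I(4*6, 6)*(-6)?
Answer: 108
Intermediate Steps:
I(4*6, 6)*(-6) = (6 - 4*6)*(-6) = (6 - 1*24)*(-6) = (6 - 24)*(-6) = -18*(-6) = 108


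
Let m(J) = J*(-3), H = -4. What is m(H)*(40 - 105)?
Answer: -780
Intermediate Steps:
m(J) = -3*J
m(H)*(40 - 105) = (-3*(-4))*(40 - 105) = 12*(-65) = -780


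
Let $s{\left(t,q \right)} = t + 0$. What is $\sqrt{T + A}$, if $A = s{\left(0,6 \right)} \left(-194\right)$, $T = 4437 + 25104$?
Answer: $\sqrt{29541} \approx 171.88$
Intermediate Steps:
$T = 29541$
$s{\left(t,q \right)} = t$
$A = 0$ ($A = 0 \left(-194\right) = 0$)
$\sqrt{T + A} = \sqrt{29541 + 0} = \sqrt{29541}$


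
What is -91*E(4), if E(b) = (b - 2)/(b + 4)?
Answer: -91/4 ≈ -22.750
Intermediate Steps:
E(b) = (-2 + b)/(4 + b)
-91*E(4) = -91*(-2 + 4)/(4 + 4) = -91*2/8 = -91*1/4 = -91/4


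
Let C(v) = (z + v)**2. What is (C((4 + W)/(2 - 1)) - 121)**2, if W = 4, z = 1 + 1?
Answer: 441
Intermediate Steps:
z = 2
C(v) = (2 + v)**2
(C((4 + W)/(2 - 1)) - 121)**2 = ((2 + (4 + 4)/(2 - 1))**2 - 121)**2 = ((2 + 8/1)**2 - 121)**2 = ((2 + 8*1)**2 - 121)**2 = ((2 + 8)**2 - 121)**2 = (10**2 - 121)**2 = (100 - 121)**2 = (-21)**2 = 441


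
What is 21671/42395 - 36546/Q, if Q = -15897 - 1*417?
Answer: 317151394/115272005 ≈ 2.7513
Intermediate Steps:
Q = -16314 (Q = -15897 - 417 = -16314)
21671/42395 - 36546/Q = 21671/42395 - 36546/(-16314) = 21671*(1/42395) - 36546*(-1/16314) = 21671/42395 + 6091/2719 = 317151394/115272005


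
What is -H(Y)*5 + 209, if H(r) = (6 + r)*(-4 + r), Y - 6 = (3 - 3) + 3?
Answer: -166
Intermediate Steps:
Y = 9 (Y = 6 + ((3 - 3) + 3) = 6 + (0 + 3) = 6 + 3 = 9)
H(r) = (-4 + r)*(6 + r)
-H(Y)*5 + 209 = -(-24 + 9² + 2*9)*5 + 209 = -(-24 + 81 + 18)*5 + 209 = -75*5 + 209 = -1*375 + 209 = -375 + 209 = -166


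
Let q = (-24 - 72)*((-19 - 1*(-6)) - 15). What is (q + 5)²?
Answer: 7252249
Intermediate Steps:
q = 2688 (q = -96*((-19 + 6) - 15) = -96*(-13 - 15) = -96*(-28) = 2688)
(q + 5)² = (2688 + 5)² = 2693² = 7252249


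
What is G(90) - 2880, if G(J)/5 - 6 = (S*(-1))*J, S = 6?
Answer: -5550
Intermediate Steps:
G(J) = 30 - 30*J (G(J) = 30 + 5*((6*(-1))*J) = 30 + 5*(-6*J) = 30 - 30*J)
G(90) - 2880 = (30 - 30*90) - 2880 = (30 - 2700) - 2880 = -2670 - 2880 = -5550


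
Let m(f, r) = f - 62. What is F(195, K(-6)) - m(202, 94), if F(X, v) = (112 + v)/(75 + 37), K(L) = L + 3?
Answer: -15571/112 ≈ -139.03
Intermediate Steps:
K(L) = 3 + L
m(f, r) = -62 + f
F(X, v) = 1 + v/112 (F(X, v) = (112 + v)/112 = (112 + v)*(1/112) = 1 + v/112)
F(195, K(-6)) - m(202, 94) = (1 + (3 - 6)/112) - (-62 + 202) = (1 + (1/112)*(-3)) - 1*140 = (1 - 3/112) - 140 = 109/112 - 140 = -15571/112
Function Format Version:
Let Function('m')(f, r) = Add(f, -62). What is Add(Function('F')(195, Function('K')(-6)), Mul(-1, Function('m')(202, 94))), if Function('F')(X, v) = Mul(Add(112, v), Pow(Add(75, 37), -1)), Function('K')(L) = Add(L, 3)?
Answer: Rational(-15571, 112) ≈ -139.03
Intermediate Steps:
Function('K')(L) = Add(3, L)
Function('m')(f, r) = Add(-62, f)
Function('F')(X, v) = Add(1, Mul(Rational(1, 112), v)) (Function('F')(X, v) = Mul(Add(112, v), Pow(112, -1)) = Mul(Add(112, v), Rational(1, 112)) = Add(1, Mul(Rational(1, 112), v)))
Add(Function('F')(195, Function('K')(-6)), Mul(-1, Function('m')(202, 94))) = Add(Add(1, Mul(Rational(1, 112), Add(3, -6))), Mul(-1, Add(-62, 202))) = Add(Add(1, Mul(Rational(1, 112), -3)), Mul(-1, 140)) = Add(Add(1, Rational(-3, 112)), -140) = Add(Rational(109, 112), -140) = Rational(-15571, 112)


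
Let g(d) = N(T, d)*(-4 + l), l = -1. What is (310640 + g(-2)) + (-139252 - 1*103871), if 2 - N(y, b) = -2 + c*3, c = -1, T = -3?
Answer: 67482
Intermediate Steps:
N(y, b) = 7 (N(y, b) = 2 - (-2 - 1*3) = 2 - (-2 - 3) = 2 - 1*(-5) = 2 + 5 = 7)
g(d) = -35 (g(d) = 7*(-4 - 1) = 7*(-5) = -35)
(310640 + g(-2)) + (-139252 - 1*103871) = (310640 - 35) + (-139252 - 1*103871) = 310605 + (-139252 - 103871) = 310605 - 243123 = 67482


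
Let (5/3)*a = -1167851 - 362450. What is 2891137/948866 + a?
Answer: -4356137310313/4744330 ≈ -9.1818e+5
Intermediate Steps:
a = -4590903/5 (a = 3*(-1167851 - 362450)/5 = (⅗)*(-1530301) = -4590903/5 ≈ -9.1818e+5)
2891137/948866 + a = 2891137/948866 - 4590903/5 = -4356137310313/4744330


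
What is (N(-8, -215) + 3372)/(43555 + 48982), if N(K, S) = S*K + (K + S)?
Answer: 4869/92537 ≈ 0.052617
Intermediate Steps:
N(K, S) = K + S + K*S (N(K, S) = K*S + (K + S) = K + S + K*S)
(N(-8, -215) + 3372)/(43555 + 48982) = ((-8 - 215 - 8*(-215)) + 3372)/(43555 + 48982) = ((-8 - 215 + 1720) + 3372)/92537 = (1497 + 3372)*(1/92537) = 4869*(1/92537) = 4869/92537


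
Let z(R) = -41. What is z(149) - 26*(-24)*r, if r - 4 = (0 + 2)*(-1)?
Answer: 1207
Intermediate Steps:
r = 2 (r = 4 + (0 + 2)*(-1) = 4 + 2*(-1) = 4 - 2 = 2)
z(149) - 26*(-24)*r = -41 - 26*(-24)*2 = -41 - (-624)*2 = -41 - 1*(-1248) = -41 + 1248 = 1207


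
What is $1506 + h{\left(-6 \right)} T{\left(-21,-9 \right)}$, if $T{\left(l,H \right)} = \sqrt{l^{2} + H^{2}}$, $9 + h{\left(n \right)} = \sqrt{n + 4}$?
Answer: $1506 + 3 \sqrt{58} \left(-9 + i \sqrt{2}\right) \approx 1300.4 + 32.311 i$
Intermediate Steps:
$h{\left(n \right)} = -9 + \sqrt{4 + n}$ ($h{\left(n \right)} = -9 + \sqrt{n + 4} = -9 + \sqrt{4 + n}$)
$T{\left(l,H \right)} = \sqrt{H^{2} + l^{2}}$
$1506 + h{\left(-6 \right)} T{\left(-21,-9 \right)} = 1506 + \left(-9 + \sqrt{4 - 6}\right) \sqrt{\left(-9\right)^{2} + \left(-21\right)^{2}} = 1506 + \left(-9 + \sqrt{-2}\right) \sqrt{81 + 441} = 1506 + \left(-9 + i \sqrt{2}\right) \sqrt{522} = 1506 + \left(-9 + i \sqrt{2}\right) 3 \sqrt{58} = 1506 + 3 \sqrt{58} \left(-9 + i \sqrt{2}\right)$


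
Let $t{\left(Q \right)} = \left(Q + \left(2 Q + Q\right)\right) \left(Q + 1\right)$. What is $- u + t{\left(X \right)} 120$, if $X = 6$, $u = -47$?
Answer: $20207$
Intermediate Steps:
$t{\left(Q \right)} = 4 Q \left(1 + Q\right)$ ($t{\left(Q \right)} = \left(Q + 3 Q\right) \left(1 + Q\right) = 4 Q \left(1 + Q\right)$)
$- u + t{\left(X \right)} 120 = \left(-1\right) \left(-47\right) + 4 \cdot 6 \left(1 + 6\right) 120 = 47 + 4 \cdot 6 \cdot 7 \cdot 120 = 47 + 168 \cdot 120 = 47 + 20160 = 20207$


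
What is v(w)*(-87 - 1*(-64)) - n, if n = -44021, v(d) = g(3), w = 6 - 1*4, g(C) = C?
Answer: 43952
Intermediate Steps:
w = 2 (w = 6 - 4 = 2)
v(d) = 3
v(w)*(-87 - 1*(-64)) - n = 3*(-87 - 1*(-64)) - 1*(-44021) = 3*(-87 + 64) + 44021 = 3*(-23) + 44021 = -69 + 44021 = 43952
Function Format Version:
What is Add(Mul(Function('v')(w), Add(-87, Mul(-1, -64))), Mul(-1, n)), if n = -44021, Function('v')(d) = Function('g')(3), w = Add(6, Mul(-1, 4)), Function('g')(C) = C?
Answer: 43952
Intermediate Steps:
w = 2 (w = Add(6, -4) = 2)
Function('v')(d) = 3
Add(Mul(Function('v')(w), Add(-87, Mul(-1, -64))), Mul(-1, n)) = Add(Mul(3, Add(-87, Mul(-1, -64))), Mul(-1, -44021)) = Add(Mul(3, Add(-87, 64)), 44021) = Add(Mul(3, -23), 44021) = Add(-69, 44021) = 43952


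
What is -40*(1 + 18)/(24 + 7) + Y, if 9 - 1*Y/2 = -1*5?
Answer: 108/31 ≈ 3.4839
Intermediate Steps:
Y = 28 (Y = 18 - (-2)*5 = 18 - 2*(-5) = 18 + 10 = 28)
-40*(1 + 18)/(24 + 7) + Y = -40*(1 + 18)/(24 + 7) + 28 = -760/31 + 28 = 108/31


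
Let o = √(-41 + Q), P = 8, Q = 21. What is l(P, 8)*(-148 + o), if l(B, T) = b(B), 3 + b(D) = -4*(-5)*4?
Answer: -11396 + 154*I*√5 ≈ -11396.0 + 344.35*I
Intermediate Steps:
b(D) = 77 (b(D) = -3 - 4*(-5)*4 = -3 + 20*4 = -3 + 80 = 77)
l(B, T) = 77
o = 2*I*√5 (o = √(-41 + 21) = √(-20) = 2*I*√5 ≈ 4.4721*I)
l(P, 8)*(-148 + o) = 77*(-148 + 2*I*√5) = -11396 + 154*I*√5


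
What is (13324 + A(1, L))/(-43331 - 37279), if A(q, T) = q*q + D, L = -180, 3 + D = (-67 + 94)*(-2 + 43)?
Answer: -14429/80610 ≈ -0.17900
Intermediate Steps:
D = 1104 (D = -3 + (-67 + 94)*(-2 + 43) = -3 + 27*41 = -3 + 1107 = 1104)
A(q, T) = 1104 + q**2 (A(q, T) = q*q + 1104 = q**2 + 1104 = 1104 + q**2)
(13324 + A(1, L))/(-43331 - 37279) = (13324 + (1104 + 1**2))/(-43331 - 37279) = (13324 + (1104 + 1))/(-80610) = (13324 + 1105)*(-1/80610) = 14429*(-1/80610) = -14429/80610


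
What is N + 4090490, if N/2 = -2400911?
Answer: -711332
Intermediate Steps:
N = -4801822 (N = 2*(-2400911) = -4801822)
N + 4090490 = -4801822 + 4090490 = -711332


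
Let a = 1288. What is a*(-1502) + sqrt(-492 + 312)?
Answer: -1934576 + 6*I*sqrt(5) ≈ -1.9346e+6 + 13.416*I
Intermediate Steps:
a*(-1502) + sqrt(-492 + 312) = 1288*(-1502) + sqrt(-492 + 312) = -1934576 + sqrt(-180) = -1934576 + 6*I*sqrt(5)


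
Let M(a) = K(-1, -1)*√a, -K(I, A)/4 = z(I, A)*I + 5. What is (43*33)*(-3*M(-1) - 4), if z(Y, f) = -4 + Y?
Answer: -5676 + 170280*I ≈ -5676.0 + 1.7028e+5*I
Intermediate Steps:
K(I, A) = -20 - 4*I*(-4 + I) (K(I, A) = -4*((-4 + I)*I + 5) = -4*(I*(-4 + I) + 5) = -4*(5 + I*(-4 + I)) = -20 - 4*I*(-4 + I))
M(a) = -40*√a (M(a) = (-20 - 4*(-1)*(-4 - 1))*√a = (-20 - 4*(-1)*(-5))*√a = (-20 - 20)*√a = -40*√a)
(43*33)*(-3*M(-1) - 4) = (43*33)*(-(-120)*√(-1) - 4) = 1419*(-(-120)*I - 4) = 1419*(120*I - 4) = 1419*(-4 + 120*I) = -5676 + 170280*I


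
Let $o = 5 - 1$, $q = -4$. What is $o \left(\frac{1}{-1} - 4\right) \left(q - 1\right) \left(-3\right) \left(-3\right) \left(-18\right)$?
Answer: $-16200$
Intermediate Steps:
$o = 4$
$o \left(\frac{1}{-1} - 4\right) \left(q - 1\right) \left(-3\right) \left(-3\right) \left(-18\right) = 4 \left(\frac{1}{-1} - 4\right) \left(-4 - 1\right) \left(-3\right) \left(-3\right) \left(-18\right) = 4 \left(-1 - 4\right) \left(-5\right) \left(-3\right) \left(-3\right) \left(-18\right) = 4 \left(\left(-5\right) \left(-5\right)\right) \left(-3\right) \left(-3\right) \left(-18\right) = 4 \cdot 25 \left(-3\right) \left(-3\right) \left(-18\right) = 100 \left(-3\right) \left(-3\right) \left(-18\right) = \left(-300\right) \left(-3\right) \left(-18\right) = 900 \left(-18\right) = -16200$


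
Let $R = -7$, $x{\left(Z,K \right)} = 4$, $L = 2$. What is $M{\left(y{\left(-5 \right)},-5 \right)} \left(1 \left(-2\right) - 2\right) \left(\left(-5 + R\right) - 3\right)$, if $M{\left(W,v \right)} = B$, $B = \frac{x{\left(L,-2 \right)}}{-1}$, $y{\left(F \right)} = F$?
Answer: $-240$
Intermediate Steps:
$B = -4$ ($B = \frac{4}{-1} = 4 \left(-1\right) = -4$)
$M{\left(W,v \right)} = -4$
$M{\left(y{\left(-5 \right)},-5 \right)} \left(1 \left(-2\right) - 2\right) \left(\left(-5 + R\right) - 3\right) = - 4 \left(1 \left(-2\right) - 2\right) \left(\left(-5 - 7\right) - 3\right) = - 4 \left(-2 - 2\right) \left(-12 - 3\right) = \left(-4\right) \left(-4\right) \left(-15\right) = 16 \left(-15\right) = -240$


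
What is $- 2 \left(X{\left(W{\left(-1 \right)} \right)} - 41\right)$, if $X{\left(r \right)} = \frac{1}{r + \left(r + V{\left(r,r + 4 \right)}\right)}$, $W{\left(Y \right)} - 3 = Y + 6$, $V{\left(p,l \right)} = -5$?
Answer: $\frac{900}{11} \approx 81.818$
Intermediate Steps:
$W{\left(Y \right)} = 9 + Y$ ($W{\left(Y \right)} = 3 + \left(Y + 6\right) = 3 + \left(6 + Y\right) = 9 + Y$)
$X{\left(r \right)} = \frac{1}{-5 + 2 r}$ ($X{\left(r \right)} = \frac{1}{r + \left(r - 5\right)} = \frac{1}{r + \left(-5 + r\right)} = \frac{1}{-5 + 2 r}$)
$- 2 \left(X{\left(W{\left(-1 \right)} \right)} - 41\right) = - 2 \left(\frac{1}{-5 + 2 \left(9 - 1\right)} - 41\right) = - 2 \left(\frac{1}{-5 + 2 \cdot 8} - 41\right) = - 2 \left(\frac{1}{-5 + 16} - 41\right) = - 2 \left(\frac{1}{11} - 41\right) = \left(-2\right) \left(- \frac{450}{11}\right) = \frac{900}{11}$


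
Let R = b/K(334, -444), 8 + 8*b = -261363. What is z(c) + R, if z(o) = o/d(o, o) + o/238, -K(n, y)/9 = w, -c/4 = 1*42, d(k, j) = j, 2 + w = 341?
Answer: 4565347/414936 ≈ 11.003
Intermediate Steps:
w = 339 (w = -2 + 341 = 339)
b = -261371/8 (b = -1 + (⅛)*(-261363) = -1 - 261363/8 = -261371/8 ≈ -32671.)
c = -168 (c = -4*42 = -168)
K(n, y) = -3051 (K(n, y) = -9*339 = -3051)
z(o) = 1 + o/238 (z(o) = o/o + o/238 = 1 + o*(1/238) = 1 + o/238)
R = 261371/24408 (R = -261371/8/(-3051) = -261371/8*(-1/3051) = 261371/24408 ≈ 10.708)
z(c) + R = (1 + (1/238)*(-168)) + 261371/24408 = (1 - 12/17) + 261371/24408 = 5/17 + 261371/24408 = 4565347/414936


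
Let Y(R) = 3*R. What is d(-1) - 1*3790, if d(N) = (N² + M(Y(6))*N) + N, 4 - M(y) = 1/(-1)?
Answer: -3795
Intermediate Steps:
M(y) = 5 (M(y) = 4 - 1/(-1) = 4 - 1*(-1) = 4 + 1 = 5)
d(N) = N² + 6*N (d(N) = (N² + 5*N) + N = N² + 6*N)
d(-1) - 1*3790 = -(6 - 1) - 1*3790 = -1*5 - 3790 = -5 - 3790 = -3795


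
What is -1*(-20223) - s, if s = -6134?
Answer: 26357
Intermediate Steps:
-1*(-20223) - s = -1*(-20223) - 1*(-6134) = 20223 + 6134 = 26357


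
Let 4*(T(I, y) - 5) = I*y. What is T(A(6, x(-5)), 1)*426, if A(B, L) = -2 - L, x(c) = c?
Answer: 4899/2 ≈ 2449.5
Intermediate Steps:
T(I, y) = 5 + I*y/4 (T(I, y) = 5 + (I*y)/4 = 5 + I*y/4)
T(A(6, x(-5)), 1)*426 = (5 + (¼)*(-2 - 1*(-5))*1)*426 = (5 + (¼)*(-2 + 5)*1)*426 = (5 + (¼)*3*1)*426 = (5 + ¾)*426 = (23/4)*426 = 4899/2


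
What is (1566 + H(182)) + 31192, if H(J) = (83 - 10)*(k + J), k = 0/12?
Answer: 46044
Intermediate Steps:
k = 0 (k = 0*(1/12) = 0)
H(J) = 73*J (H(J) = (83 - 10)*(0 + J) = 73*J)
(1566 + H(182)) + 31192 = (1566 + 73*182) + 31192 = (1566 + 13286) + 31192 = 14852 + 31192 = 46044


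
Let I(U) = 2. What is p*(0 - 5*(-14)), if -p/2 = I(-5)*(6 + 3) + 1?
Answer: -2660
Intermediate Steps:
p = -38 (p = -2*(2*(6 + 3) + 1) = -2*(2*9 + 1) = -2*(18 + 1) = -2*19 = -38)
p*(0 - 5*(-14)) = -38*(0 - 5*(-14)) = -38*(0 + 70) = -38*70 = -2660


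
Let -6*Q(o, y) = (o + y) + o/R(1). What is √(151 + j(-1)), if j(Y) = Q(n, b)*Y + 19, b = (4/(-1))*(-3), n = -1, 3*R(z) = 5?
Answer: 4*√2415/15 ≈ 13.105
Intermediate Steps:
R(z) = 5/3 (R(z) = (⅓)*5 = 5/3)
b = 12 (b = (4*(-1))*(-3) = -4*(-3) = 12)
Q(o, y) = -4*o/15 - y/6 (Q(o, y) = -((o + y) + o/(5/3))/6 = -((o + y) + o*(⅗))/6 = -((o + y) + 3*o/5)/6 = -(y + 8*o/5)/6 = -4*o/15 - y/6)
j(Y) = 19 - 26*Y/15 (j(Y) = (-4/15*(-1) - ⅙*12)*Y + 19 = (4/15 - 2)*Y + 19 = -26*Y/15 + 19 = 19 - 26*Y/15)
√(151 + j(-1)) = √(151 + (19 - 26/15*(-1))) = √(151 + (19 + 26/15)) = √(151 + 311/15) = √(2576/15) = 4*√2415/15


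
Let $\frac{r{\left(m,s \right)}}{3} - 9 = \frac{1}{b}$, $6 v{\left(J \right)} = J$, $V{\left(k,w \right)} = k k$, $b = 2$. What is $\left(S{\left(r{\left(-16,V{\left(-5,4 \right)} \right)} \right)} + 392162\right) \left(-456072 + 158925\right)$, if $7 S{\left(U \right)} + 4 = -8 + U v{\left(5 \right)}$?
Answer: $- \frac{3262847296701}{28} \approx -1.1653 \cdot 10^{11}$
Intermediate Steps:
$V{\left(k,w \right)} = k^{2}$
$v{\left(J \right)} = \frac{J}{6}$
$r{\left(m,s \right)} = \frac{57}{2}$ ($r{\left(m,s \right)} = 27 + \frac{3}{2} = \frac{57}{2}$)
$S{\left(U \right)} = - \frac{12}{7} + \frac{5 U}{42}$ ($S{\left(U \right)} = - \frac{4}{7} + \frac{-8 + U \frac{1}{6} \cdot 5}{7} = - \frac{4}{7} + \frac{-8 + U \frac{5}{6}}{7} = - \frac{4}{7} + \frac{-8 + \frac{5 U}{6}}{7} = - \frac{4}{7} + \left(- \frac{8}{7} + \frac{5 U}{42}\right) = - \frac{12}{7} + \frac{5 U}{42}$)
$\left(S{\left(r{\left(-16,V{\left(-5,4 \right)} \right)} \right)} + 392162\right) \left(-456072 + 158925\right) = \left(\left(- \frac{12}{7} + \frac{5}{42} \cdot \frac{57}{2}\right) + 392162\right) \left(-456072 + 158925\right) = \left(\left(- \frac{12}{7} + \frac{95}{28}\right) + 392162\right) \left(-297147\right) = \left(\frac{47}{28} + 392162\right) \left(-297147\right) = \frac{10980583}{28} \left(-297147\right) = - \frac{3262847296701}{28}$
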